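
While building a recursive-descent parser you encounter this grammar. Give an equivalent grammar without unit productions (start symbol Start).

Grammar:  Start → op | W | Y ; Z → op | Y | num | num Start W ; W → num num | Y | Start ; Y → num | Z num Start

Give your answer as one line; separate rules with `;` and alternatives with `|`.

Unit pairs: Start ⇒* {W, Y}; W ⇒* {Start, Y}; Z ⇒* {Y}.
For every A with A ⇒* B via unit rules, add B's non-unit alternatives to A; then delete every rule of the form X → Y.

Start → op | num | Z num Start | num num; Z → op | num | num Start W | Z num Start; W → op | num | Z num Start | num num; Y → num | Z num Start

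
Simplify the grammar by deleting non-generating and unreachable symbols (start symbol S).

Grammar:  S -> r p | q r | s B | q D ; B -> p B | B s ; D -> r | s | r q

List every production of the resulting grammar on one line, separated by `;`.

S -> r p | q r | q D; D -> r | s | r q

Generating nonterminals: {D, S}.
Reachable from S after that: {D, S}.
Removed useless symbols: {B} and every production mentioning them.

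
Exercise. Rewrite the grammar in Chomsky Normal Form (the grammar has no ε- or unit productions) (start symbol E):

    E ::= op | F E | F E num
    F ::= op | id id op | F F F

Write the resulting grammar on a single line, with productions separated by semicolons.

E ::= op | F E | F Y1; F ::= op | X2 Y2 | F Y3; X1 ::= num; X2 ::= id; X3 ::= op; Y1 ::= E X1; Y2 ::= X2 X3; Y3 ::= F F

Introduce a nonterminal for each terminal appearing in a rule of length ≥ 2: X1 → num, X2 → id, X3 → op.
Binarize each right-hand side of length ≥ 3 by chaining fresh nonterminals (Y1, Y2, …): affected rules were E → F E X1; F → X2 X2 X3; F → F F F.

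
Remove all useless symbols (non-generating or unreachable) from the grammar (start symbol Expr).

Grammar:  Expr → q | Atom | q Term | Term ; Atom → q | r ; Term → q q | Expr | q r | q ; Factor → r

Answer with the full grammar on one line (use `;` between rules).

Generating nonterminals: {Atom, Expr, Factor, Term}.
Reachable from Expr after that: {Atom, Expr, Term}.
Removed useless symbols: {Factor} and every production mentioning them.

Expr → q | Atom | q Term | Term; Atom → q | r; Term → q q | Expr | q r | q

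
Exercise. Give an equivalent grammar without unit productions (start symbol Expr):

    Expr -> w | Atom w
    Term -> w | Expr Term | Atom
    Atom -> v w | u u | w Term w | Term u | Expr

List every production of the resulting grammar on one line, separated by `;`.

Unit pairs: Atom ⇒* {Expr}; Term ⇒* {Atom, Expr}.
For every A with A ⇒* B via unit rules, add B's non-unit alternatives to A; then delete every rule of the form X → Y.

Expr -> w | Atom w; Term -> w | Expr Term | v w | u u | w Term w | Term u | Atom w; Atom -> v w | u u | w Term w | Term u | w | Atom w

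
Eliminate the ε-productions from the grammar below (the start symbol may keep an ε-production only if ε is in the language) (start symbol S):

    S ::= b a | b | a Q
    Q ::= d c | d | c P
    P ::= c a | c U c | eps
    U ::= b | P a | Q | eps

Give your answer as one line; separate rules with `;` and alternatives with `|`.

Nullable nonterminals: {P, U}.
ε ∉ L(G), so no ε-production is kept.
Add the nullable-subset variants: Q → c P gives c P | c. P → c U c gives c U c | c c. U → P a gives P a | a.

S ::= b a | b | a Q; Q ::= d c | d | c P | c; P ::= c a | c U c | c c; U ::= b | P a | a | Q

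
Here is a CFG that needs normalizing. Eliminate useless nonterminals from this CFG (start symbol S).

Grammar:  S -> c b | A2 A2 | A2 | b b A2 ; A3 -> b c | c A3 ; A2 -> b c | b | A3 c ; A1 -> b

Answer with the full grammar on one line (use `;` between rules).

Generating nonterminals: {A1, A2, A3, S}.
Reachable from S after that: {A2, A3, S}.
Removed useless symbols: {A1} and every production mentioning them.

S -> c b | A2 A2 | A2 | b b A2; A3 -> b c | c A3; A2 -> b c | b | A3 c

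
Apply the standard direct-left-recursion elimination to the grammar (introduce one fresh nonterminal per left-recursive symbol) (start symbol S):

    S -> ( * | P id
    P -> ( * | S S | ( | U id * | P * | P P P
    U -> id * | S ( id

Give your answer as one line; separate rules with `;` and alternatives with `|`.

S -> ( * | P id; P -> ( * P' | S S P' | ( P' | U id * P'; U -> id * | S ( id; P' -> * P' | P P P' | ε

Left recursion appears on P.
For P: α = {*, P P}, β = {( *, S S, (, U id *}. Rewrite as P → β P' and P' → α P' | ε.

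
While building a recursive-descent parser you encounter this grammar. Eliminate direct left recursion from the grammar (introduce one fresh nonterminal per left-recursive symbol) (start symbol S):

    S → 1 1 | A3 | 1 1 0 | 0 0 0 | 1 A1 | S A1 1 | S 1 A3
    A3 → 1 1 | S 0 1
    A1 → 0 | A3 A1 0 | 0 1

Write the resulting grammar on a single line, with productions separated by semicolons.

Left recursion appears on S.
For S: α = {A1 1, 1 A3}, β = {1 1, A3, 1 1 0, 0 0 0, 1 A1}. Rewrite as S → β S' and S' → α S' | ε.

S → 1 1 S' | A3 S' | 1 1 0 S' | 0 0 0 S' | 1 A1 S'; A3 → 1 1 | S 0 1; A1 → 0 | A3 A1 0 | 0 1; S' → A1 1 S' | 1 A3 S' | eps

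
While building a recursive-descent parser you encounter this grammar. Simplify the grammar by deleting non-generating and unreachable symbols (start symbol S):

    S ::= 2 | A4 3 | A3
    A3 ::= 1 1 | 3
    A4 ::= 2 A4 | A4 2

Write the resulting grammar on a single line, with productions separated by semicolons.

Generating nonterminals: {A3, S}.
Reachable from S after that: {A3, S}.
Removed useless symbols: {A4} and every production mentioning them.

S ::= 2 | A3; A3 ::= 1 1 | 3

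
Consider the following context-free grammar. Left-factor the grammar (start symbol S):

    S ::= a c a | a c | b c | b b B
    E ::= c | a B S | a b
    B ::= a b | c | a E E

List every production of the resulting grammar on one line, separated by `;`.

S ::= a c S' | b S''; E ::= c | a E'; B ::= c | a B'; S' ::= a | eps; S'' ::= c | b B; E' ::= B S | b; B' ::= b | E E

S has alternatives sharing prefix 'a c': factor to S → a c S' with S' → a | ε.
S has alternatives sharing prefix 'b': factor to S → b S'' with S'' → c | b B.
E has alternatives sharing prefix 'a': factor to E → a E' with E' → B S | b.
B has alternatives sharing prefix 'a': factor to B → a B' with B' → b | E E.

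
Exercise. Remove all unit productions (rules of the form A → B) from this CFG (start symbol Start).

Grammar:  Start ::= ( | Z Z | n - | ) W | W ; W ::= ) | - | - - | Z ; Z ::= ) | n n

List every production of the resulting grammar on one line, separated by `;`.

Start ::= ) | n n | ( | Z Z | n - | ) W | - | - -; W ::= ) | n n | - | - -; Z ::= ) | n n

Unit pairs: Start ⇒* {W, Z}; W ⇒* {Z}.
For each unit pair (A, B), copy every non-unit production of B to A, then drop all unit productions.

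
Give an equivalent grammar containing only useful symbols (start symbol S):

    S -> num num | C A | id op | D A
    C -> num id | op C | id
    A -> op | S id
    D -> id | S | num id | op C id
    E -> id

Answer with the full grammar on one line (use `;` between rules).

S -> num num | C A | id op | D A; C -> num id | op C | id; A -> op | S id; D -> id | S | num id | op C id

Generating nonterminals: {A, C, D, E, S}.
Reachable from S after that: {A, C, D, S}.
Removed useless symbols: {E} and every production mentioning them.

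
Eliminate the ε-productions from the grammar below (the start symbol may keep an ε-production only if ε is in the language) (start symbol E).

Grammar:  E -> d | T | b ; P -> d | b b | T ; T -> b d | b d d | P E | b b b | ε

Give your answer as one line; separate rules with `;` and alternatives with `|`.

E -> d | T | b | ε; P -> d | b b | T; T -> b d | b d d | P E | P | E | b b b

Nullable set = {E, P, T}.
ε ∈ L(G) since E is nullable, so keep E → ε.
For each production, add variants omitting each subset of nullable occurrences: T → P E gives P E | P | E.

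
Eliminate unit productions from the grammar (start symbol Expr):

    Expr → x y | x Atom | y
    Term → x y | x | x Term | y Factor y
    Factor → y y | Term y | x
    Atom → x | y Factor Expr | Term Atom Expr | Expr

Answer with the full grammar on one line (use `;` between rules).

Expr → x y | x Atom | y; Term → x y | x | x Term | y Factor y; Factor → y y | Term y | x; Atom → x | y Factor Expr | Term Atom Expr | x y | x Atom | y

Unit pairs: Atom ⇒* {Expr}.
For every A with A ⇒* B via unit rules, add B's non-unit alternatives to A; then delete every rule of the form X → Y.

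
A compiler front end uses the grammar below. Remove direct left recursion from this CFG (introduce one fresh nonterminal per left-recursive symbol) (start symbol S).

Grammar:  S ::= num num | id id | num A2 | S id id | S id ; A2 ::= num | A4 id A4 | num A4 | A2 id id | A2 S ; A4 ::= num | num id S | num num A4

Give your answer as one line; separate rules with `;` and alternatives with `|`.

S ::= num num S' | id id S' | num A2 S'; A2 ::= num A2' | A4 id A4 A2' | num A4 A2'; A4 ::= num | num id S | num num A4; S' ::= id id S' | id S' | epsilon; A2' ::= id id A2' | S A2' | epsilon

Left recursion appears on S, A2.
For S: α = {id id, id}, β = {num num, id id, num A2}. Rewrite as S → β S' and S' → α S' | ε.
For A2: α = {id id, S}, β = {num, A4 id A4, num A4}. Rewrite as A2 → β A2' and A2' → α A2' | ε.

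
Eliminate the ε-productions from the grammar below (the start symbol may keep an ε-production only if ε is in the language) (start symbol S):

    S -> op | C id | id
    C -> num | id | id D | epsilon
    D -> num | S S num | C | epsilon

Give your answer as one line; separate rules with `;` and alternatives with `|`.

Nullable set = {C, D}.
ε ∉ L(G), so no ε-production is kept.
Add the nullable-subset variants: S → C id gives C id | id.

S -> op | C id | id; C -> num | id | id D; D -> num | S S num | C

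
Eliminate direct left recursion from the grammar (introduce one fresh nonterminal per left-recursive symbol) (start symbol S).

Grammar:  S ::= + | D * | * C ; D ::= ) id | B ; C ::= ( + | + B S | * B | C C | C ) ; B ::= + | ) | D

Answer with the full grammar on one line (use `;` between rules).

S ::= + | D * | * C; D ::= ) id | B; C ::= ( + C' | + B S C' | * B C'; B ::= + | ) | D; C' ::= C C' | ) C' | epsilon

Left recursion appears on C.
For C: α = {C, )}, β = {( +, + B S, * B}. Rewrite as C → β C' and C' → α C' | ε.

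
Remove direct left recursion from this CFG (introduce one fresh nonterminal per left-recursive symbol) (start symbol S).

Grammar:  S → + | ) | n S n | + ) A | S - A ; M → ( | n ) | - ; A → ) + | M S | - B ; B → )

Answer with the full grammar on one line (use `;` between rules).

S → + S' | ) S' | n S n S' | + ) A S'; M → ( | n ) | -; A → ) + | M S | - B; B → ); S' → - A S' | ε

S is directly left-recursive.
For S: α = {- A}, β = {+, ), n S n, + ) A}. Rewrite as S → β S' and S' → α S' | ε.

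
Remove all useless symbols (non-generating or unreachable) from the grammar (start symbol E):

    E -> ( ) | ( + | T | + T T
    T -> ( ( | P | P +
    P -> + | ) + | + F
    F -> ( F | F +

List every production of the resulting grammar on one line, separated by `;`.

Generating nonterminals: {E, P, T}.
Reachable from E after that: {E, P, T}.
Removed useless symbols: {F} and every production mentioning them.

E -> ( ) | ( + | T | + T T; T -> ( ( | P | P +; P -> + | ) +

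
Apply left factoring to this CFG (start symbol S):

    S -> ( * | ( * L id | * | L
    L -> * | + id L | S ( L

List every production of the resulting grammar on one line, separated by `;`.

S has alternatives sharing prefix '( *': factor to S → ( * S' with S' → ε | L id.

S -> * | L | ( * S'; L -> * | + id L | S ( L; S' -> ε | L id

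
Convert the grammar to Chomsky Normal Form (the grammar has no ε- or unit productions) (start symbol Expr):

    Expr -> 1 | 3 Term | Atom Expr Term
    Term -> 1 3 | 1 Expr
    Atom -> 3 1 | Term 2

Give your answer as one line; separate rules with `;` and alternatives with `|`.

Expr -> 1 | X1 Term | Atom Y1; Term -> X2 X1 | X2 Expr; Atom -> X1 X2 | Term X3; X1 -> 3; X2 -> 1; X3 -> 2; Y1 -> Expr Term

Introduce a nonterminal for each terminal appearing in a rule of length ≥ 2: X1 → 3, X2 → 1, X3 → 2.
Binarize each right-hand side of length ≥ 3 by chaining fresh nonterminals (Y1, Y2, …): affected rules were Expr → Atom Expr Term.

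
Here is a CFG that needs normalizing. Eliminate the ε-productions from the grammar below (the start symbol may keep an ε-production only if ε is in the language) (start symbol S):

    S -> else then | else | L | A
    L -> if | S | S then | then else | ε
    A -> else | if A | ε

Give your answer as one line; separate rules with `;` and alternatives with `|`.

The nullable symbols are {A, L, S}.
ε ∈ L(G) since S is nullable, so keep S → ε.
Expand every rule over subsets of its nullable positions: L → S then gives S then | then. A → if A gives if A | if.

S -> else then | else | L | A | ε; L -> if | S | S then | then | then else; A -> else | if A | if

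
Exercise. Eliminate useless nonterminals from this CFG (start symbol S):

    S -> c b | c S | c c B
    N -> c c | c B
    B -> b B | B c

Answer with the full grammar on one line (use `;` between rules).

Generating nonterminals: {N, S}.
Reachable from S after that: {S}.
Removed useless symbols: {B, N} and every production mentioning them.

S -> c b | c S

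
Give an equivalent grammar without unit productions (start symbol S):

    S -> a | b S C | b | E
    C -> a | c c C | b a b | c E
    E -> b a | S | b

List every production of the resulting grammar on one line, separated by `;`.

S -> b a | b | a | b S C; C -> a | c c C | b a b | c E; E -> b a | b | a | b S C

Unit pairs: E ⇒* {S}; S ⇒* {E}.
Replace each nonterminal's rules with the union of the non-unit rules of every nonterminal it unit-derives.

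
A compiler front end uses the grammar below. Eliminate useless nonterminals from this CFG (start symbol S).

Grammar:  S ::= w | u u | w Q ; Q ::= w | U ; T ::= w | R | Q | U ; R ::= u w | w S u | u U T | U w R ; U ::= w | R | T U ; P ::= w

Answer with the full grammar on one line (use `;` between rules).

S ::= w | u u | w Q; Q ::= w | U; T ::= w | R | Q | U; R ::= u w | w S u | u U T | U w R; U ::= w | R | T U

Generating nonterminals: {P, Q, R, S, T, U}.
Reachable from S after that: {Q, R, S, T, U}.
Removed useless symbols: {P} and every production mentioning them.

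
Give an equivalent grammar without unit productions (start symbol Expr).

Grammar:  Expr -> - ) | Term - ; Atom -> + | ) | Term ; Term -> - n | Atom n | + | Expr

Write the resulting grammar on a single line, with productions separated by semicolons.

Expr -> - ) | Term -; Atom -> - n | Atom n | + | ) | - ) | Term -; Term -> - n | Atom n | + | - ) | Term -

Unit pairs: Atom ⇒* {Expr, Term}; Term ⇒* {Expr}.
For every A with A ⇒* B via unit rules, add B's non-unit alternatives to A; then delete every rule of the form X → Y.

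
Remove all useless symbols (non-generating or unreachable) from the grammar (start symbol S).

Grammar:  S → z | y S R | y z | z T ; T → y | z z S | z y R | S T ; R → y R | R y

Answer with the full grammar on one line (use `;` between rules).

Generating nonterminals: {S, T}.
Reachable from S after that: {S, T}.
Removed useless symbols: {R} and every production mentioning them.

S → z | y z | z T; T → y | z z S | S T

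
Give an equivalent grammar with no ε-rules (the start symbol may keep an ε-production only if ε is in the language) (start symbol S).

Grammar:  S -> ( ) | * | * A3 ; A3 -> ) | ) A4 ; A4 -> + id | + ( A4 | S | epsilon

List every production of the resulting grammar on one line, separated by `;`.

S -> ( ) | * | * A3; A3 -> ) | ) A4; A4 -> + id | + ( A4 | + ( | S

Nullable set = {A4}.
ε ∉ L(G), so no ε-production is kept.
Expand every rule over subsets of its nullable positions: A4 → + ( A4 gives + ( A4 | + (.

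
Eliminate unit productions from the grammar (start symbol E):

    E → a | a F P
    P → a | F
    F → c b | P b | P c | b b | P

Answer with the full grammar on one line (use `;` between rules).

Unit pairs: F ⇒* {P}; P ⇒* {F}.
For each unit pair (A, B), copy every non-unit production of B to A, then drop all unit productions.

E → a | a F P; P → c b | P b | P c | b b | a; F → c b | P b | P c | b b | a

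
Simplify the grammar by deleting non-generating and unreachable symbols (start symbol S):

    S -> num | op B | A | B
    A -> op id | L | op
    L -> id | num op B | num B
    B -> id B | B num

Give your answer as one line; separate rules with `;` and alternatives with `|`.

S -> num | A; A -> op id | L | op; L -> id

Generating nonterminals: {A, L, S}.
Reachable from S after that: {A, L, S}.
Removed useless symbols: {B} and every production mentioning them.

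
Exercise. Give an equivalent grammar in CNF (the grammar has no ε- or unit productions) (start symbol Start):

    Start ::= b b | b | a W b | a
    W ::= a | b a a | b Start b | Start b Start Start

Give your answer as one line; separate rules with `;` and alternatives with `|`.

Introduce a nonterminal for each terminal appearing in a rule of length ≥ 2: X1 → b, X2 → a.
Binarize each right-hand side of length ≥ 3 by chaining fresh nonterminals (Y1, Y2, …): affected rules were Start → X2 W X1; W → X1 X2 X2; W → X1 Start X1; W → Start X1 Start Start.

Start ::= X1 X1 | b | X2 Y1 | a; W ::= a | X1 Y2 | X1 Y3 | Start Y4; X1 ::= b; X2 ::= a; Y1 ::= W X1; Y2 ::= X2 X2; Y3 ::= Start X1; Y4 ::= X1 Y5; Y5 ::= Start Start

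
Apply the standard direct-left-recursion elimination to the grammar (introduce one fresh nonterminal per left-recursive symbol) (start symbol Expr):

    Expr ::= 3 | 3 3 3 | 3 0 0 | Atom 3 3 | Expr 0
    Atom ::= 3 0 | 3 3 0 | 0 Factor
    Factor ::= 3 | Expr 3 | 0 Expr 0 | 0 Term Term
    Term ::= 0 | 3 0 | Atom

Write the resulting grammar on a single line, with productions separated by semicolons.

Expr is directly left-recursive.
For Expr: α = {0}, β = {3, 3 3 3, 3 0 0, Atom 3 3}. Rewrite as Expr → β Expr1 and Expr1 → α Expr1 | ε.

Expr ::= 3 Expr1 | 3 3 3 Expr1 | 3 0 0 Expr1 | Atom 3 3 Expr1; Atom ::= 3 0 | 3 3 0 | 0 Factor; Factor ::= 3 | Expr 3 | 0 Expr 0 | 0 Term Term; Term ::= 0 | 3 0 | Atom; Expr1 ::= 0 Expr1 | ε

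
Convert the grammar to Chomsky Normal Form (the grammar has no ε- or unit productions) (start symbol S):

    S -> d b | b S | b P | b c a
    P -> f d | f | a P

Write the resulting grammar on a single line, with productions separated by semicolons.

S -> X1 X2 | X2 S | X2 P | X2 Y1; P -> X5 X1 | f | X4 P; X1 -> d; X2 -> b; X3 -> c; X4 -> a; X5 -> f; Y1 -> X3 X4

Introduce a nonterminal for each terminal appearing in a rule of length ≥ 2: X1 → d, X2 → b, X3 → c, X4 → a, X5 → f.
Binarize each right-hand side of length ≥ 3 by chaining fresh nonterminals (Y1, Y2, …): affected rules were S → X2 X3 X4.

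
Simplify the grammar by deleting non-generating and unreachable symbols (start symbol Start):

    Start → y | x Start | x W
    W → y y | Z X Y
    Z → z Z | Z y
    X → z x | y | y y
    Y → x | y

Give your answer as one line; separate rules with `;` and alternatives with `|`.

Start → y | x Start | x W; W → y y

Generating nonterminals: {Start, W, X, Y}.
Reachable from Start after that: {Start, W}.
Removed useless symbols: {X, Y, Z} and every production mentioning them.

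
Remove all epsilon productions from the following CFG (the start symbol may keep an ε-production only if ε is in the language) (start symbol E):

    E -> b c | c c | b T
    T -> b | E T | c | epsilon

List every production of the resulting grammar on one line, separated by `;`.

Nullable nonterminals: {T}.
ε ∉ L(G), so no ε-production is kept.
For each production, add variants omitting each subset of nullable occurrences: E → b T gives b T | b. T → E T gives E T | E.

E -> b c | c c | b T | b; T -> b | E T | E | c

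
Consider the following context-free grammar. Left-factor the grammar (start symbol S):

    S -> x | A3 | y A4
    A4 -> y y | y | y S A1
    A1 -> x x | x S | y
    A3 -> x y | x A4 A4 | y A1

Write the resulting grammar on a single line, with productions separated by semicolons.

A4 has alternatives sharing prefix 'y': factor to A4 → y A4' with A4' → y | ε | S A1.
A1 has alternatives sharing prefix 'x': factor to A1 → x A1' with A1' → x | S.
A3 has alternatives sharing prefix 'x': factor to A3 → x A3' with A3' → y | A4 A4.

S -> x | A3 | y A4; A4 -> y A4'; A1 -> y | x A1'; A3 -> y A1 | x A3'; A4' -> y | ε | S A1; A1' -> x | S; A3' -> y | A4 A4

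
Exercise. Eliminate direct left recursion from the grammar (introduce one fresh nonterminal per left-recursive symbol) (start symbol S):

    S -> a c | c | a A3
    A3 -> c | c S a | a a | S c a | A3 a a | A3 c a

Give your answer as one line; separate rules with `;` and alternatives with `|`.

A3 is directly left-recursive.
For A3: α = {a a, c a}, β = {c, c S a, a a, S c a}. Rewrite as A3 → β A3' and A3' → α A3' | ε.

S -> a c | c | a A3; A3 -> c A3' | c S a A3' | a a A3' | S c a A3'; A3' -> a a A3' | c a A3' | ε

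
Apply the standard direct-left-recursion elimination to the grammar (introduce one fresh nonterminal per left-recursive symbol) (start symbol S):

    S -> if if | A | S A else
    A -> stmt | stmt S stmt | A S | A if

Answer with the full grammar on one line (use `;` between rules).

S -> if if S' | A S'; A -> stmt A' | stmt S stmt A'; S' -> A else S' | ε; A' -> S A' | if A' | ε

Left recursion appears on S, A.
For S: α = {A else}, β = {if if, A}. Rewrite as S → β S' and S' → α S' | ε.
For A: α = {S, if}, β = {stmt, stmt S stmt}. Rewrite as A → β A' and A' → α A' | ε.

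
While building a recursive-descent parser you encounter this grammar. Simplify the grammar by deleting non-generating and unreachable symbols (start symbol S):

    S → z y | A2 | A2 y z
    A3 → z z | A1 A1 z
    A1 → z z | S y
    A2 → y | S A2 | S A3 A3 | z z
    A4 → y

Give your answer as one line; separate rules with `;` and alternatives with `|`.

S → z y | A2 | A2 y z; A3 → z z | A1 A1 z; A1 → z z | S y; A2 → y | S A2 | S A3 A3 | z z

Generating nonterminals: {A1, A2, A3, A4, S}.
Reachable from S after that: {A1, A2, A3, S}.
Removed useless symbols: {A4} and every production mentioning them.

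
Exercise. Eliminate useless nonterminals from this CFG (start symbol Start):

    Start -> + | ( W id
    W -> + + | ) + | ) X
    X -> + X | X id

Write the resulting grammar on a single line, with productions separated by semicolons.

Generating nonterminals: {Start, W}.
Reachable from Start after that: {Start, W}.
Removed useless symbols: {X} and every production mentioning them.

Start -> + | ( W id; W -> + + | ) +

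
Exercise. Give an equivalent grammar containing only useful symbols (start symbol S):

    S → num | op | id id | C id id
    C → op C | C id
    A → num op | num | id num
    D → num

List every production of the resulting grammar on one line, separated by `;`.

S → num | op | id id

Generating nonterminals: {A, D, S}.
Reachable from S after that: {S}.
Removed useless symbols: {A, C, D} and every production mentioning them.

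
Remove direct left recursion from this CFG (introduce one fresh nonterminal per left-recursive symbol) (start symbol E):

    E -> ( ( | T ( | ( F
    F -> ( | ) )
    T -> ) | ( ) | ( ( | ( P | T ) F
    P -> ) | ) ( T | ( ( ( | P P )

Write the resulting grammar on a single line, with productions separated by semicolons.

E -> ( ( | T ( | ( F; F -> ( | ) ); T -> ) T' | ( ) T' | ( ( T' | ( P T'; P -> ) P' | ) ( T P' | ( ( ( P'; T' -> ) F T' | ε; P' -> P ) P' | ε

T, P are directly left-recursive.
For T: α = {) F}, β = {), ( ), ( (, ( P}. Rewrite as T → β T' and T' → α T' | ε.
For P: α = {P )}, β = {), ) ( T, ( ( (}. Rewrite as P → β P' and P' → α P' | ε.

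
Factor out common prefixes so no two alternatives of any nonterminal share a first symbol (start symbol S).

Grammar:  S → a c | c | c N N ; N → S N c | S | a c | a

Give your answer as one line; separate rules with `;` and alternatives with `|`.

S → a c | c S'; N → S N' | a N''; S' → ε | N N; N' → N c | ε; N'' → c | ε

S has alternatives sharing prefix 'c': factor to S → c S' with S' → ε | N N.
N has alternatives sharing prefix 'S': factor to N → S N' with N' → N c | ε.
N has alternatives sharing prefix 'a': factor to N → a N'' with N'' → c | ε.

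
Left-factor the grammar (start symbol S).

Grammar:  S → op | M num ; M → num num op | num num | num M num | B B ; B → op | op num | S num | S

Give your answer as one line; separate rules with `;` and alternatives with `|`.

S → op | M num; M → B B | num M'; B → op B' | S B''; M' → M num | num M''; B' → epsilon | num; B'' → num | epsilon; M'' → op | epsilon

M has alternatives sharing prefix 'num': factor to M → num M' with M' → num op | num | M num.
B has alternatives sharing prefix 'op': factor to B → op B' with B' → ε | num.
B has alternatives sharing prefix 'S': factor to B → S B'' with B'' → num | ε.
M' has alternatives sharing prefix 'num': factor to M' → num M'' with M'' → op | ε.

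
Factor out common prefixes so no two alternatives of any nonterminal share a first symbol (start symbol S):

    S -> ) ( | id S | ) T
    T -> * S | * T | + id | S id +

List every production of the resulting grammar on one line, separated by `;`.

S has alternatives sharing prefix ')': factor to S → ) S' with S' → ( | T.
T has alternatives sharing prefix '*': factor to T → * T' with T' → S | T.

S -> id S | ) S'; T -> + id | S id + | * T'; S' -> ( | T; T' -> S | T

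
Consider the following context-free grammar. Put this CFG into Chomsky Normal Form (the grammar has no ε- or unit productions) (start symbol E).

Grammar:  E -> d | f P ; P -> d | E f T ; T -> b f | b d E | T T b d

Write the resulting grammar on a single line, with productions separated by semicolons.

Introduce a nonterminal for each terminal appearing in a rule of length ≥ 2: X1 → f, X2 → b, X3 → d.
Binarize each right-hand side of length ≥ 3 by chaining fresh nonterminals (Y1, Y2, …): affected rules were P → E X1 T; T → X2 X3 E; T → T T X2 X3.

E -> d | X1 P; P -> d | E Y1; T -> X2 X1 | X2 Y2 | T Y3; X1 -> f; X2 -> b; X3 -> d; Y1 -> X1 T; Y2 -> X3 E; Y3 -> T Y4; Y4 -> X2 X3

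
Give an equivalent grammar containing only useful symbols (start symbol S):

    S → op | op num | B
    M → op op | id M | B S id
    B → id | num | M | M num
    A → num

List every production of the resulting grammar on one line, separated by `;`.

Generating nonterminals: {A, B, M, S}.
Reachable from S after that: {B, M, S}.
Removed useless symbols: {A} and every production mentioning them.

S → op | op num | B; M → op op | id M | B S id; B → id | num | M | M num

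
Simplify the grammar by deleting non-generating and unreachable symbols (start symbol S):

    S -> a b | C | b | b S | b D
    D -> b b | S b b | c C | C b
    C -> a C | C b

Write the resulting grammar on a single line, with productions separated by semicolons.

Generating nonterminals: {D, S}.
Reachable from S after that: {D, S}.
Removed useless symbols: {C} and every production mentioning them.

S -> a b | b | b S | b D; D -> b b | S b b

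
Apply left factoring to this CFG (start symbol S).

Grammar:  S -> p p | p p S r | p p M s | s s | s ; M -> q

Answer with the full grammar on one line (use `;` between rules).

S has alternatives sharing prefix 'p p': factor to S → p p S' with S' → ε | S r | M s.
S has alternatives sharing prefix 's': factor to S → s S'' with S'' → s | ε.

S -> p p S' | s S''; M -> q; S' -> ε | S r | M s; S'' -> s | ε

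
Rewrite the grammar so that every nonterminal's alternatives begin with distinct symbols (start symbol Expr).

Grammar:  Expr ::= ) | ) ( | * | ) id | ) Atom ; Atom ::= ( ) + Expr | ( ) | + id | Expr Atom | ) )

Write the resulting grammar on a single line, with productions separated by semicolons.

Expr ::= * | ) Expr1; Atom ::= + id | Expr Atom | ) ) | ( ) Atom1; Expr1 ::= ε | ( | id | Atom; Atom1 ::= + Expr | ε

Expr has alternatives sharing prefix ')': factor to Expr → ) Expr1 with Expr1 → ε | ( | id | Atom.
Atom has alternatives sharing prefix '( )': factor to Atom → ( ) Atom1 with Atom1 → + Expr | ε.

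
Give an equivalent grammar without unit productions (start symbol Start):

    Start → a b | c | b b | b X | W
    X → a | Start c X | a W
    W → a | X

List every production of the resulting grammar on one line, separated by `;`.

Start → a b | c | b b | b X | a | Start c X | a W; X → a | Start c X | a W; W → a | Start c X | a W

Unit pairs: Start ⇒* {W, X}; W ⇒* {X}.
For every A with A ⇒* B via unit rules, add B's non-unit alternatives to A; then delete every rule of the form X → Y.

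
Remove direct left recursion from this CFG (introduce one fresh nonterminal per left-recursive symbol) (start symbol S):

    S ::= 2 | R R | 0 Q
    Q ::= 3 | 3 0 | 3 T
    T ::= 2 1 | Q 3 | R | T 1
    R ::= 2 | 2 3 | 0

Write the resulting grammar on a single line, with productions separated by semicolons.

S ::= 2 | R R | 0 Q; Q ::= 3 | 3 0 | 3 T; T ::= 2 1 T' | Q 3 T' | R T'; R ::= 2 | 2 3 | 0; T' ::= 1 T' | eps

Directly left-recursive nonterminal: T.
For T: α = {1}, β = {2 1, Q 3, R}. Rewrite as T → β T' and T' → α T' | ε.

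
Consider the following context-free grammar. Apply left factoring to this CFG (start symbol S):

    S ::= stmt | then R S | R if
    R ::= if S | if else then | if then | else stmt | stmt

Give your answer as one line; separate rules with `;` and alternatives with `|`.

S ::= stmt | then R S | R if; R ::= else stmt | stmt | if R'; R' ::= S | else then | then

R has alternatives sharing prefix 'if': factor to R → if R' with R' → S | else then | then.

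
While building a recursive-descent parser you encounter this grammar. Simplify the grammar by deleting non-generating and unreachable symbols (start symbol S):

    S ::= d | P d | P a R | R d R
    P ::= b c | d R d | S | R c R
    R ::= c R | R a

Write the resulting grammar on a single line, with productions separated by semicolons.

S ::= d | P d; P ::= b c | S

Generating nonterminals: {P, S}.
Reachable from S after that: {P, S}.
Removed useless symbols: {R} and every production mentioning them.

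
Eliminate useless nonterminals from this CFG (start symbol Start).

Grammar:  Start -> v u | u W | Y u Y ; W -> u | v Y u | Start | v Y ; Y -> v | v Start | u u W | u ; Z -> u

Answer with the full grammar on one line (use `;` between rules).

Generating nonterminals: {Start, W, Y, Z}.
Reachable from Start after that: {Start, W, Y}.
Removed useless symbols: {Z} and every production mentioning them.

Start -> v u | u W | Y u Y; W -> u | v Y u | Start | v Y; Y -> v | v Start | u u W | u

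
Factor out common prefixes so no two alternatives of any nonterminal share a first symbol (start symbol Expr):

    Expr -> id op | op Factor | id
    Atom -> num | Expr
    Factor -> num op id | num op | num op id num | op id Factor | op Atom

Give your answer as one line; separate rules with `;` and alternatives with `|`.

Expr has alternatives sharing prefix 'id': factor to Expr → id Expr1 with Expr1 → op | ε.
Factor has alternatives sharing prefix 'num op': factor to Factor → num op Factor1 with Factor1 → id | ε | id num.
Factor has alternatives sharing prefix 'op': factor to Factor → op Factor2 with Factor2 → id Factor | Atom.
Factor1 has alternatives sharing prefix 'id': factor to Factor1 → id Factor11 with Factor11 → ε | num.

Expr -> op Factor | id Expr1; Atom -> num | Expr; Factor -> num op Factor1 | op Factor2; Expr1 -> op | epsilon; Factor1 -> epsilon | id Factor11; Factor2 -> id Factor | Atom; Factor11 -> epsilon | num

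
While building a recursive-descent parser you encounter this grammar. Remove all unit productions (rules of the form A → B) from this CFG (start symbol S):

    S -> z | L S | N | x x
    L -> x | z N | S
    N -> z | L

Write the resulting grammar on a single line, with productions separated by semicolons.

Unit pairs: L ⇒* {N, S}; N ⇒* {L, S}; S ⇒* {L, N}.
For each unit pair (A, B), copy every non-unit production of B to A, then drop all unit productions.

S -> x | z N | z | L S | x x; L -> x | z N | z | L S | x x; N -> x | z N | z | L S | x x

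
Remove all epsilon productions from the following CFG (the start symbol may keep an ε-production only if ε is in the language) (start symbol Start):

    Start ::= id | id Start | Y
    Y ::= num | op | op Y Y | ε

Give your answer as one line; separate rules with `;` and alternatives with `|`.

Nullable set = {Start, Y}.
ε ∈ L(G) since Start is nullable, so keep Start → ε.
Expand every rule over subsets of its nullable positions: Y → op Y Y gives op Y Y | op Y.

Start ::= id | id Start | Y | ε; Y ::= num | op | op Y Y | op Y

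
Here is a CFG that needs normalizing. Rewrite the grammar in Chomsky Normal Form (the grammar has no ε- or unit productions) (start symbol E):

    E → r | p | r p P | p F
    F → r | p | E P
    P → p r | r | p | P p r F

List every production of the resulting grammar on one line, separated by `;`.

E → r | p | X1 Y1 | X2 F; F → r | p | E P; P → X2 X1 | r | p | P Y2; X1 → r; X2 → p; Y1 → X2 P; Y2 → X2 Y3; Y3 → X1 F

Introduce a nonterminal for each terminal appearing in a rule of length ≥ 2: X1 → r, X2 → p.
Binarize each right-hand side of length ≥ 3 by chaining fresh nonterminals (Y1, Y2, …): affected rules were E → X1 X2 P; P → P X2 X1 F.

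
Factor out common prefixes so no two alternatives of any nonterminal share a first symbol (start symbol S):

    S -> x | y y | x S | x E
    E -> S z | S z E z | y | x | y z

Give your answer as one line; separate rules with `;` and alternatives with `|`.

S -> y y | x S'; E -> x | S z E' | y E''; S' -> ε | S | E; E' -> ε | E z; E'' -> ε | z

S has alternatives sharing prefix 'x': factor to S → x S' with S' → ε | S | E.
E has alternatives sharing prefix 'S z': factor to E → S z E' with E' → ε | E z.
E has alternatives sharing prefix 'y': factor to E → y E'' with E'' → ε | z.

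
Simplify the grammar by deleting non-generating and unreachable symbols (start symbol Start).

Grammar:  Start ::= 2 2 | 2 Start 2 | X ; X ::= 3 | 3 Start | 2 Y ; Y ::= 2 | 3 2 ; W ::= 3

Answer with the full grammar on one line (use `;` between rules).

Start ::= 2 2 | 2 Start 2 | X; X ::= 3 | 3 Start | 2 Y; Y ::= 2 | 3 2

Generating nonterminals: {Start, W, X, Y}.
Reachable from Start after that: {Start, X, Y}.
Removed useless symbols: {W} and every production mentioning them.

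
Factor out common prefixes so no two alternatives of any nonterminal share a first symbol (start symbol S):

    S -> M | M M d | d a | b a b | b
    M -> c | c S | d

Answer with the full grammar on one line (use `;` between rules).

S has alternatives sharing prefix 'M': factor to S → M S' with S' → ε | M d.
S has alternatives sharing prefix 'b': factor to S → b S'' with S'' → a b | ε.
M has alternatives sharing prefix 'c': factor to M → c M' with M' → ε | S.

S -> d a | M S' | b S''; M -> d | c M'; S' -> ε | M d; S'' -> a b | ε; M' -> ε | S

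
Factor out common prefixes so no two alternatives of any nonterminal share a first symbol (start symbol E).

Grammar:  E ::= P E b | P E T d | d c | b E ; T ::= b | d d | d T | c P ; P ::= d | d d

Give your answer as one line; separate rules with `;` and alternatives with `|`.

E has alternatives sharing prefix 'P E': factor to E → P E E' with E' → b | T d.
T has alternatives sharing prefix 'd': factor to T → d T' with T' → d | T.
P has alternatives sharing prefix 'd': factor to P → d P' with P' → ε | d.

E ::= d c | b E | P E E'; T ::= b | c P | d T'; P ::= d P'; E' ::= b | T d; T' ::= d | T; P' ::= epsilon | d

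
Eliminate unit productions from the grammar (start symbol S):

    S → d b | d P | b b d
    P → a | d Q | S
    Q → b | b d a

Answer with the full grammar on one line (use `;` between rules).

Unit pairs: P ⇒* {S}.
For every A with A ⇒* B via unit rules, add B's non-unit alternatives to A; then delete every rule of the form X → Y.

S → d b | d P | b b d; P → d b | d P | b b d | a | d Q; Q → b | b d a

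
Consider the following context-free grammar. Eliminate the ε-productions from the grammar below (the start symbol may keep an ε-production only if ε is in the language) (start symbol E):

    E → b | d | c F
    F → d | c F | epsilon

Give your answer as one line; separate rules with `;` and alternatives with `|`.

E → b | d | c F | c; F → d | c F | c

The nullable symbols are {F}.
ε ∉ L(G), so no ε-production is kept.
Add the nullable-subset variants: E → c F gives c F | c. F → c F gives c F | c.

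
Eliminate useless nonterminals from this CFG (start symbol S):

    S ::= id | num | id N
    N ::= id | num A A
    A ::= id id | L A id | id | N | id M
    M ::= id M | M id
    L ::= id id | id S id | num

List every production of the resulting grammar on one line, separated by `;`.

S ::= id | num | id N; N ::= id | num A A; A ::= id id | L A id | id | N; L ::= id id | id S id | num

Generating nonterminals: {A, L, N, S}.
Reachable from S after that: {A, L, N, S}.
Removed useless symbols: {M} and every production mentioning them.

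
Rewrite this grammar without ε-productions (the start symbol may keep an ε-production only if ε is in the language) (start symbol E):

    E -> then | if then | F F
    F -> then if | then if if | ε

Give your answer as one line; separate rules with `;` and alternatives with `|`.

E -> then | if then | F F | F | ε; F -> then if | then if if

Nullable nonterminals: {E, F}.
ε ∈ L(G) since E is nullable, so keep E → ε.
Expand every rule over subsets of its nullable positions: E → F F gives F F | F.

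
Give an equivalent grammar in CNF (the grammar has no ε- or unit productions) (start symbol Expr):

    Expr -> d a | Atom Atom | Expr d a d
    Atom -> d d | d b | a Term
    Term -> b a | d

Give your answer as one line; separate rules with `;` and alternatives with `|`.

Introduce a nonterminal for each terminal appearing in a rule of length ≥ 2: X1 → d, X2 → a, X3 → b.
Binarize each right-hand side of length ≥ 3 by chaining fresh nonterminals (Y1, Y2, …): affected rules were Expr → Expr X1 X2 X1.

Expr -> X1 X2 | Atom Atom | Expr Y1; Atom -> X1 X1 | X1 X3 | X2 Term; Term -> X3 X2 | d; X1 -> d; X2 -> a; X3 -> b; Y1 -> X1 Y2; Y2 -> X2 X1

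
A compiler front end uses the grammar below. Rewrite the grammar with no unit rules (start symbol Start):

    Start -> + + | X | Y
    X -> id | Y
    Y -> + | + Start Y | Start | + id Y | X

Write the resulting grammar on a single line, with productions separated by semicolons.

Start -> + + | id | + | + Start Y | + id Y; X -> + + | id | + | + Start Y | + id Y; Y -> + + | id | + | + Start Y | + id Y

Unit pairs: Start ⇒* {X, Y}; X ⇒* {Start, Y}; Y ⇒* {Start, X}.
For each unit pair (A, B), copy every non-unit production of B to A, then drop all unit productions.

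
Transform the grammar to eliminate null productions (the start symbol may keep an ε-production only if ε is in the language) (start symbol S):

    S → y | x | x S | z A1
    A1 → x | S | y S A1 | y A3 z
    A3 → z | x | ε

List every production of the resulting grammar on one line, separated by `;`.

S → y | x | x S | z A1; A1 → x | S | y S A1 | y A3 z | y z; A3 → z | x

Nullable set = {A3}.
ε ∉ L(G), so no ε-production is kept.
Expand every rule over subsets of its nullable positions: A1 → y A3 z gives y A3 z | y z.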